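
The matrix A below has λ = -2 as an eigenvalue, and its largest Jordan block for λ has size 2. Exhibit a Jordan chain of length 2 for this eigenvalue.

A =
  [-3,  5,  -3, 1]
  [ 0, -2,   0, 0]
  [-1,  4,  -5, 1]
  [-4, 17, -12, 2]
A Jordan chain for λ = -2 of length 2:
v_1 = (-1, 0, -1, -4)ᵀ
v_2 = (1, 0, 0, 0)ᵀ

Let N = A − (-2)·I. We want v_2 with N^2 v_2 = 0 but N^1 v_2 ≠ 0; then v_{j-1} := N · v_j for j = 2, …, 2.

Pick v_2 = (1, 0, 0, 0)ᵀ.
Then v_1 = N · v_2 = (-1, 0, -1, -4)ᵀ.

Sanity check: (A − (-2)·I) v_1 = (0, 0, 0, 0)ᵀ = 0. ✓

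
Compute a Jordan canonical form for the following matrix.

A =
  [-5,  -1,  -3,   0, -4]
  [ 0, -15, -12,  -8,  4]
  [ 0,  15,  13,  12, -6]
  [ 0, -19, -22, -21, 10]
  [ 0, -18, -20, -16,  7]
J_3(-5) ⊕ J_1(-5) ⊕ J_1(-1)

The characteristic polynomial is
  det(x·I − A) = x^5 + 21*x^4 + 170*x^3 + 650*x^2 + 1125*x + 625 = (x + 1)*(x + 5)^4

Eigenvalues and multiplicities (the geometric multiplicity of λ is n − rank(A − λI), which equals the number of Jordan blocks for λ):
  λ = -5: algebraic multiplicity = 4, geometric multiplicity = 2
  λ = -1: algebraic multiplicity = 1, geometric multiplicity = 1

Determining the block sizes for each eigenvalue:
  λ = -5: with am = 4 and gm = 2, the partition is not yet determined (e.g. several partitions of 4 into 2 parts exist). Let N = A − (-5)·I. Computing rank(N^1) = 3, rank(N^2) = 2, rank(N^3) = 1; the number of blocks of size ≥ j is rank(N^{j−1}) − rank(N^j), giving [2, 1, 1]. So we have 1 block(s) of size 3, 1 block(s) of size 1 → block sizes [3, 1]
  λ = -1: one block (gm = 1), so the single block has size am = 1 → block sizes [1]

Assembling the blocks gives a Jordan form
J =
  [-5,  1,  0,  0,  0]
  [ 0, -5,  1,  0,  0]
  [ 0,  0, -5,  0,  0]
  [ 0,  0,  0, -5,  0]
  [ 0,  0,  0,  0, -1]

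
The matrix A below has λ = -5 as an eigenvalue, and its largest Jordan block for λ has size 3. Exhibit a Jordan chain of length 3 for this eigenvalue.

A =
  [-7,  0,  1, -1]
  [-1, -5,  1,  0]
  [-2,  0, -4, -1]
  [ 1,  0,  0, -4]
A Jordan chain for λ = -5 of length 3:
v_1 = (1, 0, 1, -1)ᵀ
v_2 = (-2, -1, -2, 1)ᵀ
v_3 = (1, 0, 0, 0)ᵀ

Let N = A − (-5)·I. We want v_3 with N^3 v_3 = 0 but N^2 v_3 ≠ 0; then v_{j-1} := N · v_j for j = 3, …, 2.

Pick v_3 = (1, 0, 0, 0)ᵀ.
Then v_2 = N · v_3 = (-2, -1, -2, 1)ᵀ.
Then v_1 = N · v_2 = (1, 0, 1, -1)ᵀ.

Sanity check: (A − (-5)·I) v_1 = (0, 0, 0, 0)ᵀ = 0. ✓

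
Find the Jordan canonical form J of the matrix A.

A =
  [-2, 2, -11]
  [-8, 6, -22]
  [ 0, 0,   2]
J_2(2) ⊕ J_1(2)

The characteristic polynomial is
  det(x·I − A) = x^3 - 6*x^2 + 12*x - 8 = (x - 2)^3

Eigenvalues and multiplicities (the geometric multiplicity of λ is n − rank(A − λI), which equals the number of Jordan blocks for λ):
  λ = 2: algebraic multiplicity = 3, geometric multiplicity = 2

Determining the block sizes for each eigenvalue:
  λ = 2: 2 blocks summing to 3 forces exactly one block of size 2 and the rest size 1 → block sizes [2, 1]

Assembling the blocks gives a Jordan form
J =
  [2, 1, 0]
  [0, 2, 0]
  [0, 0, 2]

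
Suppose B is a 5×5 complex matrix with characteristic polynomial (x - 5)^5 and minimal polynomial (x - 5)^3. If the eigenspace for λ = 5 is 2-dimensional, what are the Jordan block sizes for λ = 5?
Block sizes for λ = 5: [3, 2]

Step 1 — from the characteristic polynomial, algebraic multiplicity of λ = 5 is 5. From dim ker(B − (5)·I) = 2, there are exactly 2 Jordan blocks for λ = 5.
Step 2 — from the minimal polynomial, the factor (x − 5)^3 tells us the largest block for λ = 5 has size 3.
Step 3 — with total size 5, 2 blocks, and largest block 3, the block sizes (in nonincreasing order) are [3, 2].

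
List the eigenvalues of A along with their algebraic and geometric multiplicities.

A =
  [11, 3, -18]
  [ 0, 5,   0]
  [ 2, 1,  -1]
λ = 5: alg = 3, geom = 2

Step 1 — factor the characteristic polynomial to read off the algebraic multiplicities:
  χ_A(x) = (x - 5)^3

Step 2 — compute geometric multiplicities via the rank-nullity identity g(λ) = n − rank(A − λI):
  rank(A − (5)·I) = 1, so dim ker(A − (5)·I) = n − 1 = 2

Summary:
  λ = 5: algebraic multiplicity = 3, geometric multiplicity = 2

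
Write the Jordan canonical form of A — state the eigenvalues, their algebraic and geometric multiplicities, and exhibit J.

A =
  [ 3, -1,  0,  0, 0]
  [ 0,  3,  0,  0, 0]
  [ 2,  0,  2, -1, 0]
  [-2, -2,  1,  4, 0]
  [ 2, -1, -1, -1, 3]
J_2(3) ⊕ J_2(3) ⊕ J_1(3)

The characteristic polynomial is
  det(x·I − A) = x^5 - 15*x^4 + 90*x^3 - 270*x^2 + 405*x - 243 = (x - 3)^5

Eigenvalues and multiplicities (the geometric multiplicity of λ is n − rank(A − λI), which equals the number of Jordan blocks for λ):
  λ = 3: algebraic multiplicity = 5, geometric multiplicity = 3

Determining the block sizes for each eigenvalue:
  λ = 3: with am = 5 and gm = 3, the partition is not yet determined (e.g. several partitions of 5 into 3 parts exist). Let N = A − (3)·I. Computing rank(N^1) = 2, rank(N^2) = 0; the number of blocks of size ≥ j is rank(N^{j−1}) − rank(N^j), giving [3, 2]. So we have 2 block(s) of size 2, 1 block(s) of size 1 → block sizes [2, 2, 1]

Assembling the blocks gives a Jordan form
J =
  [3, 1, 0, 0, 0]
  [0, 3, 0, 0, 0]
  [0, 0, 3, 1, 0]
  [0, 0, 0, 3, 0]
  [0, 0, 0, 0, 3]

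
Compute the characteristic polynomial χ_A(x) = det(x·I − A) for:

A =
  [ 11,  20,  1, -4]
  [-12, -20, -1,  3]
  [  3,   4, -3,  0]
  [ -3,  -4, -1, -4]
x^4 + 16*x^3 + 96*x^2 + 256*x + 256

Expanding det(x·I − A) (e.g. by cofactor expansion or by noting that A is similar to its Jordan form J, which has the same characteristic polynomial as A) gives
  χ_A(x) = x^4 + 16*x^3 + 96*x^2 + 256*x + 256
which factors as (x + 4)^4. The eigenvalues (with algebraic multiplicities) are λ = -4 with multiplicity 4.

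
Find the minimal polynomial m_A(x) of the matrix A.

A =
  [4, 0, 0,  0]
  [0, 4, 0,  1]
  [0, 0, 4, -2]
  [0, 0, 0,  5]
x^2 - 9*x + 20

The characteristic polynomial is χ_A(x) = (x - 5)*(x - 4)^3, so the eigenvalues are known. The minimal polynomial is
  m_A(x) = Π_λ (x − λ)^{k_λ}
where k_λ is the size of the *largest* Jordan block for λ (equivalently, the smallest k with (A − λI)^k v = 0 for every generalised eigenvector v of λ).

  λ = 4: largest Jordan block has size 1, contributing (x − 4)
  λ = 5: largest Jordan block has size 1, contributing (x − 5)

So m_A(x) = (x - 5)*(x - 4) = x^2 - 9*x + 20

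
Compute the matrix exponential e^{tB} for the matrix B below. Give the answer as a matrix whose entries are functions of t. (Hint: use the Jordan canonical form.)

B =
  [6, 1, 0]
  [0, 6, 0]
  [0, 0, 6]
e^{tB} =
  [exp(6*t), t*exp(6*t), 0]
  [0, exp(6*t), 0]
  [0, 0, exp(6*t)]

Strategy: write B = P · J · P⁻¹ where J is a Jordan canonical form, so e^{tB} = P · e^{tJ} · P⁻¹, and e^{tJ} can be computed block-by-block.

B has Jordan form
J =
  [6, 1, 0]
  [0, 6, 0]
  [0, 0, 6]
(up to reordering of blocks).

Per-block formulas:
  For a 1×1 block at λ = 6: exp(t · [6]) = [e^(6t)].
  For a 2×2 Jordan block J_2(6): exp(t · J_2(6)) = e^(6t)·(I + t·N), where N is the 2×2 nilpotent shift.

After assembling e^{tJ} and conjugating by P, we get:

e^{tB} =
  [exp(6*t), t*exp(6*t), 0]
  [0, exp(6*t), 0]
  [0, 0, exp(6*t)]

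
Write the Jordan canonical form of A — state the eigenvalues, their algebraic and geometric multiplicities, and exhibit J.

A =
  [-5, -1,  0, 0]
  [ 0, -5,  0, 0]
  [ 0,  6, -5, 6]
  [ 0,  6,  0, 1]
J_2(-5) ⊕ J_1(-5) ⊕ J_1(1)

The characteristic polynomial is
  det(x·I − A) = x^4 + 14*x^3 + 60*x^2 + 50*x - 125 = (x - 1)*(x + 5)^3

Eigenvalues and multiplicities (the geometric multiplicity of λ is n − rank(A − λI), which equals the number of Jordan blocks for λ):
  λ = -5: algebraic multiplicity = 3, geometric multiplicity = 2
  λ = 1: algebraic multiplicity = 1, geometric multiplicity = 1

Determining the block sizes for each eigenvalue:
  λ = -5: 2 blocks summing to 3 forces exactly one block of size 2 and the rest size 1 → block sizes [2, 1]
  λ = 1: one block (gm = 1), so the single block has size am = 1 → block sizes [1]

Assembling the blocks gives a Jordan form
J =
  [-5,  1,  0, 0]
  [ 0, -5,  0, 0]
  [ 0,  0, -5, 0]
  [ 0,  0,  0, 1]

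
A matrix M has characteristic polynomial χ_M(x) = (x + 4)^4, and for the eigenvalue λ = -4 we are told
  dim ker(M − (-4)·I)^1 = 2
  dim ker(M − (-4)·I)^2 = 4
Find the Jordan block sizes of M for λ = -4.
Block sizes for λ = -4: [2, 2]

From the dimensions of kernels of powers, the number of Jordan blocks of size at least j is d_j − d_{j−1} where d_j = dim ker(N^j) (with d_0 = 0). Computing the differences gives [2, 2].
The number of blocks of size exactly k is (#blocks of size ≥ k) − (#blocks of size ≥ k + 1), so the partition is: 2 block(s) of size 2.
In nonincreasing order the block sizes are [2, 2].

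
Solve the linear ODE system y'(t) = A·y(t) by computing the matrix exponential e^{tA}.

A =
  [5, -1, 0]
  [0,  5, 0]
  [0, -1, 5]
e^{tA} =
  [exp(5*t), -t*exp(5*t), 0]
  [0, exp(5*t), 0]
  [0, -t*exp(5*t), exp(5*t)]

Strategy: write A = P · J · P⁻¹ where J is a Jordan canonical form, so e^{tA} = P · e^{tJ} · P⁻¹, and e^{tJ} can be computed block-by-block.

A has Jordan form
J =
  [5, 1, 0]
  [0, 5, 0]
  [0, 0, 5]
(up to reordering of blocks).

Per-block formulas:
  For a 1×1 block at λ = 5: exp(t · [5]) = [e^(5t)].
  For a 2×2 Jordan block J_2(5): exp(t · J_2(5)) = e^(5t)·(I + t·N), where N is the 2×2 nilpotent shift.

After assembling e^{tJ} and conjugating by P, we get:

e^{tA} =
  [exp(5*t), -t*exp(5*t), 0]
  [0, exp(5*t), 0]
  [0, -t*exp(5*t), exp(5*t)]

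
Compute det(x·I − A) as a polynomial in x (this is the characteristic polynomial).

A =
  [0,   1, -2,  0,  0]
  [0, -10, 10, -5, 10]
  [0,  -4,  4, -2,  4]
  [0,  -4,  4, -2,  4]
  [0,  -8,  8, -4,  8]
x^5

Expanding det(x·I − A) (e.g. by cofactor expansion or by noting that A is similar to its Jordan form J, which has the same characteristic polynomial as A) gives
  χ_A(x) = x^5
which factors as x^5. The eigenvalues (with algebraic multiplicities) are λ = 0 with multiplicity 5.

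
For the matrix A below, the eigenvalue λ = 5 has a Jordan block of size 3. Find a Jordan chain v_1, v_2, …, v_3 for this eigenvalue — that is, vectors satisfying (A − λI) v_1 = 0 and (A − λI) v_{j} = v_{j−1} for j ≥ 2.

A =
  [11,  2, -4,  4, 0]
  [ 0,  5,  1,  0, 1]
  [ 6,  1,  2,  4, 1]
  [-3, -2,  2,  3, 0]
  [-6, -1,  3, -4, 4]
A Jordan chain for λ = 5 of length 3:
v_1 = (-2, 0, -3, 0, 3)ᵀ
v_2 = (-4, 1, -3, 2, 3)ᵀ
v_3 = (0, 0, 1, 0, 0)ᵀ

Let N = A − (5)·I. We want v_3 with N^3 v_3 = 0 but N^2 v_3 ≠ 0; then v_{j-1} := N · v_j for j = 3, …, 2.

Pick v_3 = (0, 0, 1, 0, 0)ᵀ.
Then v_2 = N · v_3 = (-4, 1, -3, 2, 3)ᵀ.
Then v_1 = N · v_2 = (-2, 0, -3, 0, 3)ᵀ.

Sanity check: (A − (5)·I) v_1 = (0, 0, 0, 0, 0)ᵀ = 0. ✓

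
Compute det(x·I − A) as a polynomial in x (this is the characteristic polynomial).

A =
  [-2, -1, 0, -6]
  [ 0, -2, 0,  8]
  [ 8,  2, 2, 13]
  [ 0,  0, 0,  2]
x^4 - 8*x^2 + 16

Expanding det(x·I − A) (e.g. by cofactor expansion or by noting that A is similar to its Jordan form J, which has the same characteristic polynomial as A) gives
  χ_A(x) = x^4 - 8*x^2 + 16
which factors as (x - 2)^2*(x + 2)^2. The eigenvalues (with algebraic multiplicities) are λ = -2 with multiplicity 2, λ = 2 with multiplicity 2.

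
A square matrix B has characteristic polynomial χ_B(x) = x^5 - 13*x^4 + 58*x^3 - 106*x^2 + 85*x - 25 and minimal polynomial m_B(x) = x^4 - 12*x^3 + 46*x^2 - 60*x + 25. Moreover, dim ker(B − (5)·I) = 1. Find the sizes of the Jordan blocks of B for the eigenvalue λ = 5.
Block sizes for λ = 5: [2]

Step 1 — from the characteristic polynomial, algebraic multiplicity of λ = 5 is 2. From dim ker(B − (5)·I) = 1, there are exactly 1 Jordan blocks for λ = 5.
Step 2 — from the minimal polynomial, the factor (x − 5)^2 tells us the largest block for λ = 5 has size 2.
Step 3 — with total size 2, 1 blocks, and largest block 2, the block sizes (in nonincreasing order) are [2].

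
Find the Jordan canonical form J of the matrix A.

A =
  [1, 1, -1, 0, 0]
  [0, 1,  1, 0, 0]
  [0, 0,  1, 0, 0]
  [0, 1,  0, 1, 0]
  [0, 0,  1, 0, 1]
J_3(1) ⊕ J_1(1) ⊕ J_1(1)

The characteristic polynomial is
  det(x·I − A) = x^5 - 5*x^4 + 10*x^3 - 10*x^2 + 5*x - 1 = (x - 1)^5

Eigenvalues and multiplicities (the geometric multiplicity of λ is n − rank(A − λI), which equals the number of Jordan blocks for λ):
  λ = 1: algebraic multiplicity = 5, geometric multiplicity = 3

Determining the block sizes for each eigenvalue:
  λ = 1: with am = 5 and gm = 3, the partition is not yet determined (e.g. several partitions of 5 into 3 parts exist). Let N = A − (1)·I. Computing rank(N^1) = 2, rank(N^2) = 1, rank(N^3) = 0; the number of blocks of size ≥ j is rank(N^{j−1}) − rank(N^j), giving [3, 1, 1]. So we have 1 block(s) of size 3, 2 block(s) of size 1 → block sizes [3, 1, 1]

Assembling the blocks gives a Jordan form
J =
  [1, 1, 0, 0, 0]
  [0, 1, 1, 0, 0]
  [0, 0, 1, 0, 0]
  [0, 0, 0, 1, 0]
  [0, 0, 0, 0, 1]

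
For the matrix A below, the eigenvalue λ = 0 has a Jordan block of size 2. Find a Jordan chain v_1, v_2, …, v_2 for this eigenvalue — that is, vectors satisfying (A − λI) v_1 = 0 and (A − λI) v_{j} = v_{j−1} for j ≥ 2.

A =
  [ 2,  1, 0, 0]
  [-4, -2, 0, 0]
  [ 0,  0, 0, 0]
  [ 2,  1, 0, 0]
A Jordan chain for λ = 0 of length 2:
v_1 = (2, -4, 0, 2)ᵀ
v_2 = (1, 0, 0, 0)ᵀ

Let N = A − (0)·I. We want v_2 with N^2 v_2 = 0 but N^1 v_2 ≠ 0; then v_{j-1} := N · v_j for j = 2, …, 2.

Pick v_2 = (1, 0, 0, 0)ᵀ.
Then v_1 = N · v_2 = (2, -4, 0, 2)ᵀ.

Sanity check: (A − (0)·I) v_1 = (0, 0, 0, 0)ᵀ = 0. ✓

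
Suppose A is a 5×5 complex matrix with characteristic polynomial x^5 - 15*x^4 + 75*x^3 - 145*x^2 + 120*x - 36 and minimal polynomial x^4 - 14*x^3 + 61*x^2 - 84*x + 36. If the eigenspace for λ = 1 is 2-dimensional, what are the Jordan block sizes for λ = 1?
Block sizes for λ = 1: [2, 1]

Step 1 — from the characteristic polynomial, algebraic multiplicity of λ = 1 is 3. From dim ker(A − (1)·I) = 2, there are exactly 2 Jordan blocks for λ = 1.
Step 2 — from the minimal polynomial, the factor (x − 1)^2 tells us the largest block for λ = 1 has size 2.
Step 3 — with total size 3, 2 blocks, and largest block 2, the block sizes (in nonincreasing order) are [2, 1].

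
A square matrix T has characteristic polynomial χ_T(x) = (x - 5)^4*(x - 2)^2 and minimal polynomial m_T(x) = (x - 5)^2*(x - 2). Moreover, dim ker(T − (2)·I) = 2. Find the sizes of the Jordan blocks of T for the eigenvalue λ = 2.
Block sizes for λ = 2: [1, 1]

Step 1 — from the characteristic polynomial, algebraic multiplicity of λ = 2 is 2. From dim ker(T − (2)·I) = 2, there are exactly 2 Jordan blocks for λ = 2.
Step 2 — from the minimal polynomial, the factor (x − 2) tells us the largest block for λ = 2 has size 1.
Step 3 — with total size 2, 2 blocks, and largest block 1, the block sizes (in nonincreasing order) are [1, 1].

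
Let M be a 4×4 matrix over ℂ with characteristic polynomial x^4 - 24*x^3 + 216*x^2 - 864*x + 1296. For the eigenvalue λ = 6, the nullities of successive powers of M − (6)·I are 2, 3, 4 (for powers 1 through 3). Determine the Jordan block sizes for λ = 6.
Block sizes for λ = 6: [3, 1]

From the dimensions of kernels of powers, the number of Jordan blocks of size at least j is d_j − d_{j−1} where d_j = dim ker(N^j) (with d_0 = 0). Computing the differences gives [2, 1, 1].
The number of blocks of size exactly k is (#blocks of size ≥ k) − (#blocks of size ≥ k + 1), so the partition is: 1 block(s) of size 1, 1 block(s) of size 3.
In nonincreasing order the block sizes are [3, 1].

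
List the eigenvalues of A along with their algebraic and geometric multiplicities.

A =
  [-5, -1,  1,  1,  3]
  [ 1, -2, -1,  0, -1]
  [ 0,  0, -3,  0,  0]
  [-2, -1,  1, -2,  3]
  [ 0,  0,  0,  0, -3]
λ = -3: alg = 5, geom = 3

Step 1 — factor the characteristic polynomial to read off the algebraic multiplicities:
  χ_A(x) = (x + 3)^5

Step 2 — compute geometric multiplicities via the rank-nullity identity g(λ) = n − rank(A − λI):
  rank(A − (-3)·I) = 2, so dim ker(A − (-3)·I) = n − 2 = 3

Summary:
  λ = -3: algebraic multiplicity = 5, geometric multiplicity = 3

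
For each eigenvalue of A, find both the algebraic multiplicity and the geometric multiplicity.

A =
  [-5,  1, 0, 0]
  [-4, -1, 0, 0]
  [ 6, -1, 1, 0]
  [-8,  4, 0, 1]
λ = -3: alg = 2, geom = 1; λ = 1: alg = 2, geom = 2

Step 1 — factor the characteristic polynomial to read off the algebraic multiplicities:
  χ_A(x) = (x - 1)^2*(x + 3)^2

Step 2 — compute geometric multiplicities via the rank-nullity identity g(λ) = n − rank(A − λI):
  rank(A − (-3)·I) = 3, so dim ker(A − (-3)·I) = n − 3 = 1
  rank(A − (1)·I) = 2, so dim ker(A − (1)·I) = n − 2 = 2

Summary:
  λ = -3: algebraic multiplicity = 2, geometric multiplicity = 1
  λ = 1: algebraic multiplicity = 2, geometric multiplicity = 2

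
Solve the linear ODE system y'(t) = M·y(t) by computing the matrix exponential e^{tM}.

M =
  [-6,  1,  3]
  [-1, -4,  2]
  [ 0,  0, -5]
e^{tM} =
  [-t*exp(-5*t) + exp(-5*t), t*exp(-5*t), -t^2*exp(-5*t)/2 + 3*t*exp(-5*t)]
  [-t*exp(-5*t), t*exp(-5*t) + exp(-5*t), -t^2*exp(-5*t)/2 + 2*t*exp(-5*t)]
  [0, 0, exp(-5*t)]

Strategy: write M = P · J · P⁻¹ where J is a Jordan canonical form, so e^{tM} = P · e^{tJ} · P⁻¹, and e^{tJ} can be computed block-by-block.

M has Jordan form
J =
  [-5,  1,  0]
  [ 0, -5,  1]
  [ 0,  0, -5]
(up to reordering of blocks).

Per-block formulas:
  For a 3×3 Jordan block J_3(-5): exp(t · J_3(-5)) = e^(-5t)·(I + t·N + (t^2/2)·N^2), where N is the 3×3 nilpotent shift.

After assembling e^{tJ} and conjugating by P, we get:

e^{tM} =
  [-t*exp(-5*t) + exp(-5*t), t*exp(-5*t), -t^2*exp(-5*t)/2 + 3*t*exp(-5*t)]
  [-t*exp(-5*t), t*exp(-5*t) + exp(-5*t), -t^2*exp(-5*t)/2 + 2*t*exp(-5*t)]
  [0, 0, exp(-5*t)]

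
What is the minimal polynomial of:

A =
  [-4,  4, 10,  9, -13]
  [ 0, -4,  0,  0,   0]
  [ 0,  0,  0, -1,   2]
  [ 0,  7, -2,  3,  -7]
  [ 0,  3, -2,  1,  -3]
x^5 + 8*x^4 + 16*x^3

The characteristic polynomial is χ_A(x) = x^3*(x + 4)^2, so the eigenvalues are known. The minimal polynomial is
  m_A(x) = Π_λ (x − λ)^{k_λ}
where k_λ is the size of the *largest* Jordan block for λ (equivalently, the smallest k with (A − λI)^k v = 0 for every generalised eigenvector v of λ).

  λ = -4: largest Jordan block has size 2, contributing (x + 4)^2
  λ = 0: largest Jordan block has size 3, contributing (x − 0)^3

So m_A(x) = x^3*(x + 4)^2 = x^5 + 8*x^4 + 16*x^3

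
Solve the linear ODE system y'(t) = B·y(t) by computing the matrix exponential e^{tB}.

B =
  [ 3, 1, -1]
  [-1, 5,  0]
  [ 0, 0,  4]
e^{tB} =
  [-t*exp(4*t) + exp(4*t), t*exp(4*t), t^2*exp(4*t)/2 - t*exp(4*t)]
  [-t*exp(4*t), t*exp(4*t) + exp(4*t), t^2*exp(4*t)/2]
  [0, 0, exp(4*t)]

Strategy: write B = P · J · P⁻¹ where J is a Jordan canonical form, so e^{tB} = P · e^{tJ} · P⁻¹, and e^{tJ} can be computed block-by-block.

B has Jordan form
J =
  [4, 1, 0]
  [0, 4, 1]
  [0, 0, 4]
(up to reordering of blocks).

Per-block formulas:
  For a 3×3 Jordan block J_3(4): exp(t · J_3(4)) = e^(4t)·(I + t·N + (t^2/2)·N^2), where N is the 3×3 nilpotent shift.

After assembling e^{tJ} and conjugating by P, we get:

e^{tB} =
  [-t*exp(4*t) + exp(4*t), t*exp(4*t), t^2*exp(4*t)/2 - t*exp(4*t)]
  [-t*exp(4*t), t*exp(4*t) + exp(4*t), t^2*exp(4*t)/2]
  [0, 0, exp(4*t)]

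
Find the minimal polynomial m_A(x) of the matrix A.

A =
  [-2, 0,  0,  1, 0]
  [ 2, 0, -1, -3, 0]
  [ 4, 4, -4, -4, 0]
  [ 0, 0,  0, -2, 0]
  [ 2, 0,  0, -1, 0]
x^3 + 4*x^2 + 4*x

The characteristic polynomial is χ_A(x) = x*(x + 2)^4, so the eigenvalues are known. The minimal polynomial is
  m_A(x) = Π_λ (x − λ)^{k_λ}
where k_λ is the size of the *largest* Jordan block for λ (equivalently, the smallest k with (A − λI)^k v = 0 for every generalised eigenvector v of λ).

  λ = -2: largest Jordan block has size 2, contributing (x + 2)^2
  λ = 0: largest Jordan block has size 1, contributing (x − 0)

So m_A(x) = x*(x + 2)^2 = x^3 + 4*x^2 + 4*x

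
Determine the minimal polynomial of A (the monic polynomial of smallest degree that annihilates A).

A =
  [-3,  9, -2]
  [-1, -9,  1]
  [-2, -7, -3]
x^3 + 15*x^2 + 75*x + 125

The characteristic polynomial is χ_A(x) = (x + 5)^3, so the eigenvalues are known. The minimal polynomial is
  m_A(x) = Π_λ (x − λ)^{k_λ}
where k_λ is the size of the *largest* Jordan block for λ (equivalently, the smallest k with (A − λI)^k v = 0 for every generalised eigenvector v of λ).

  λ = -5: largest Jordan block has size 3, contributing (x + 5)^3

So m_A(x) = (x + 5)^3 = x^3 + 15*x^2 + 75*x + 125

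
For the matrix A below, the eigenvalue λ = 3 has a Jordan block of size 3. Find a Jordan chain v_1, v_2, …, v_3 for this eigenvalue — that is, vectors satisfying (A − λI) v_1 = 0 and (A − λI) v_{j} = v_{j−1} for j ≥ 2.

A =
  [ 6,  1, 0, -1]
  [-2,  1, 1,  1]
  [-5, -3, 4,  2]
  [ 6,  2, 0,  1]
A Jordan chain for λ = 3 of length 3:
v_1 = (1, -1, -2, 2)ᵀ
v_2 = (3, -2, -5, 6)ᵀ
v_3 = (1, 0, 0, 0)ᵀ

Let N = A − (3)·I. We want v_3 with N^3 v_3 = 0 but N^2 v_3 ≠ 0; then v_{j-1} := N · v_j for j = 3, …, 2.

Pick v_3 = (1, 0, 0, 0)ᵀ.
Then v_2 = N · v_3 = (3, -2, -5, 6)ᵀ.
Then v_1 = N · v_2 = (1, -1, -2, 2)ᵀ.

Sanity check: (A − (3)·I) v_1 = (0, 0, 0, 0)ᵀ = 0. ✓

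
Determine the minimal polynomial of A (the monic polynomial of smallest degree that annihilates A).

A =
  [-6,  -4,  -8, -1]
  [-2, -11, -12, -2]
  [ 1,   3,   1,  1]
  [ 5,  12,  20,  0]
x^4 + 16*x^3 + 94*x^2 + 240*x + 225

The characteristic polynomial is χ_A(x) = (x + 3)^2*(x + 5)^2, so the eigenvalues are known. The minimal polynomial is
  m_A(x) = Π_λ (x − λ)^{k_λ}
where k_λ is the size of the *largest* Jordan block for λ (equivalently, the smallest k with (A − λI)^k v = 0 for every generalised eigenvector v of λ).

  λ = -5: largest Jordan block has size 2, contributing (x + 5)^2
  λ = -3: largest Jordan block has size 2, contributing (x + 3)^2

So m_A(x) = (x + 3)^2*(x + 5)^2 = x^4 + 16*x^3 + 94*x^2 + 240*x + 225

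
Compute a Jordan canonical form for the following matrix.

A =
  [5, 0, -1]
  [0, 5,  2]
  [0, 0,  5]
J_2(5) ⊕ J_1(5)

The characteristic polynomial is
  det(x·I − A) = x^3 - 15*x^2 + 75*x - 125 = (x - 5)^3

Eigenvalues and multiplicities (the geometric multiplicity of λ is n − rank(A − λI), which equals the number of Jordan blocks for λ):
  λ = 5: algebraic multiplicity = 3, geometric multiplicity = 2

Determining the block sizes for each eigenvalue:
  λ = 5: 2 blocks summing to 3 forces exactly one block of size 2 and the rest size 1 → block sizes [2, 1]

Assembling the blocks gives a Jordan form
J =
  [5, 1, 0]
  [0, 5, 0]
  [0, 0, 5]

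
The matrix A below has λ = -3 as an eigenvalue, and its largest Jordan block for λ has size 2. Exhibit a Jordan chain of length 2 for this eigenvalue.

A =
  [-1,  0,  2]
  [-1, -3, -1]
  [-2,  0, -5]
A Jordan chain for λ = -3 of length 2:
v_1 = (2, -1, -2)ᵀ
v_2 = (1, 0, 0)ᵀ

Let N = A − (-3)·I. We want v_2 with N^2 v_2 = 0 but N^1 v_2 ≠ 0; then v_{j-1} := N · v_j for j = 2, …, 2.

Pick v_2 = (1, 0, 0)ᵀ.
Then v_1 = N · v_2 = (2, -1, -2)ᵀ.

Sanity check: (A − (-3)·I) v_1 = (0, 0, 0)ᵀ = 0. ✓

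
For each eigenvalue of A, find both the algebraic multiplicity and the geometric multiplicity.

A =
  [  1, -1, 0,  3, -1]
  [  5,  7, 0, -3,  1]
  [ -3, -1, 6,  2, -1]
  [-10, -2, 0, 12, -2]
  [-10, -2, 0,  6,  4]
λ = 6: alg = 5, geom = 3

Step 1 — factor the characteristic polynomial to read off the algebraic multiplicities:
  χ_A(x) = (x - 6)^5

Step 2 — compute geometric multiplicities via the rank-nullity identity g(λ) = n − rank(A − λI):
  rank(A − (6)·I) = 2, so dim ker(A − (6)·I) = n − 2 = 3

Summary:
  λ = 6: algebraic multiplicity = 5, geometric multiplicity = 3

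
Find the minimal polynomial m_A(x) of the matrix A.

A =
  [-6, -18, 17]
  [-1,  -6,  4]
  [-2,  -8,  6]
x^3 + 6*x^2 + 12*x + 8

The characteristic polynomial is χ_A(x) = (x + 2)^3, so the eigenvalues are known. The minimal polynomial is
  m_A(x) = Π_λ (x − λ)^{k_λ}
where k_λ is the size of the *largest* Jordan block for λ (equivalently, the smallest k with (A − λI)^k v = 0 for every generalised eigenvector v of λ).

  λ = -2: largest Jordan block has size 3, contributing (x + 2)^3

So m_A(x) = (x + 2)^3 = x^3 + 6*x^2 + 12*x + 8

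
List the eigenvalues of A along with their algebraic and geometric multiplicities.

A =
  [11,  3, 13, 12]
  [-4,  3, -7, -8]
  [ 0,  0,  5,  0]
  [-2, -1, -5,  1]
λ = 5: alg = 4, geom = 2

Step 1 — factor the characteristic polynomial to read off the algebraic multiplicities:
  χ_A(x) = (x - 5)^4

Step 2 — compute geometric multiplicities via the rank-nullity identity g(λ) = n − rank(A − λI):
  rank(A − (5)·I) = 2, so dim ker(A − (5)·I) = n − 2 = 2

Summary:
  λ = 5: algebraic multiplicity = 4, geometric multiplicity = 2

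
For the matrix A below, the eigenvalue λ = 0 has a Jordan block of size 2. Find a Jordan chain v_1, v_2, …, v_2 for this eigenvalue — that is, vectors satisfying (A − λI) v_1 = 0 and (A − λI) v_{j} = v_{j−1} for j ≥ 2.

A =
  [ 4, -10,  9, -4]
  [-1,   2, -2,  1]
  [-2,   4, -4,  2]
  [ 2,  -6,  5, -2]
A Jordan chain for λ = 0 of length 2:
v_1 = (4, -1, -2, 2)ᵀ
v_2 = (1, 0, 0, 0)ᵀ

Let N = A − (0)·I. We want v_2 with N^2 v_2 = 0 but N^1 v_2 ≠ 0; then v_{j-1} := N · v_j for j = 2, …, 2.

Pick v_2 = (1, 0, 0, 0)ᵀ.
Then v_1 = N · v_2 = (4, -1, -2, 2)ᵀ.

Sanity check: (A − (0)·I) v_1 = (0, 0, 0, 0)ᵀ = 0. ✓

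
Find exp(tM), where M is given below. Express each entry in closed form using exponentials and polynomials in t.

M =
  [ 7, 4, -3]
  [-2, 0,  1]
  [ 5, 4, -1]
e^{tM} =
  [t^2*exp(2*t) + 5*t*exp(2*t) + exp(2*t), 4*t*exp(2*t), -t^2*exp(2*t) - 3*t*exp(2*t)]
  [-t^2*exp(2*t)/2 - 2*t*exp(2*t), -2*t*exp(2*t) + exp(2*t), t^2*exp(2*t)/2 + t*exp(2*t)]
  [t^2*exp(2*t) + 5*t*exp(2*t), 4*t*exp(2*t), -t^2*exp(2*t) - 3*t*exp(2*t) + exp(2*t)]

Strategy: write M = P · J · P⁻¹ where J is a Jordan canonical form, so e^{tM} = P · e^{tJ} · P⁻¹, and e^{tJ} can be computed block-by-block.

M has Jordan form
J =
  [2, 1, 0]
  [0, 2, 1]
  [0, 0, 2]
(up to reordering of blocks).

Per-block formulas:
  For a 3×3 Jordan block J_3(2): exp(t · J_3(2)) = e^(2t)·(I + t·N + (t^2/2)·N^2), where N is the 3×3 nilpotent shift.

After assembling e^{tJ} and conjugating by P, we get:

e^{tM} =
  [t^2*exp(2*t) + 5*t*exp(2*t) + exp(2*t), 4*t*exp(2*t), -t^2*exp(2*t) - 3*t*exp(2*t)]
  [-t^2*exp(2*t)/2 - 2*t*exp(2*t), -2*t*exp(2*t) + exp(2*t), t^2*exp(2*t)/2 + t*exp(2*t)]
  [t^2*exp(2*t) + 5*t*exp(2*t), 4*t*exp(2*t), -t^2*exp(2*t) - 3*t*exp(2*t) + exp(2*t)]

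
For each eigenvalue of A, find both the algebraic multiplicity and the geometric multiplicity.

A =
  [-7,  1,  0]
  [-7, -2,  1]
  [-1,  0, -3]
λ = -4: alg = 3, geom = 1

Step 1 — factor the characteristic polynomial to read off the algebraic multiplicities:
  χ_A(x) = (x + 4)^3

Step 2 — compute geometric multiplicities via the rank-nullity identity g(λ) = n − rank(A − λI):
  rank(A − (-4)·I) = 2, so dim ker(A − (-4)·I) = n − 2 = 1

Summary:
  λ = -4: algebraic multiplicity = 3, geometric multiplicity = 1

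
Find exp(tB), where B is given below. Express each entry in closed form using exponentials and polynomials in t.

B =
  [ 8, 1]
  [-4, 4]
e^{tB} =
  [2*t*exp(6*t) + exp(6*t), t*exp(6*t)]
  [-4*t*exp(6*t), -2*t*exp(6*t) + exp(6*t)]

Strategy: write B = P · J · P⁻¹ where J is a Jordan canonical form, so e^{tB} = P · e^{tJ} · P⁻¹, and e^{tJ} can be computed block-by-block.

B has Jordan form
J =
  [6, 1]
  [0, 6]
(up to reordering of blocks).

Per-block formulas:
  For a 2×2 Jordan block J_2(6): exp(t · J_2(6)) = e^(6t)·(I + t·N), where N is the 2×2 nilpotent shift.

After assembling e^{tJ} and conjugating by P, we get:

e^{tB} =
  [2*t*exp(6*t) + exp(6*t), t*exp(6*t)]
  [-4*t*exp(6*t), -2*t*exp(6*t) + exp(6*t)]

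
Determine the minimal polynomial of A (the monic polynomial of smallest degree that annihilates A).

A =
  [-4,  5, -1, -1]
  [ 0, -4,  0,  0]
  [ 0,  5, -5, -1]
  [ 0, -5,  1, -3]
x^2 + 8*x + 16

The characteristic polynomial is χ_A(x) = (x + 4)^4, so the eigenvalues are known. The minimal polynomial is
  m_A(x) = Π_λ (x − λ)^{k_λ}
where k_λ is the size of the *largest* Jordan block for λ (equivalently, the smallest k with (A − λI)^k v = 0 for every generalised eigenvector v of λ).

  λ = -4: largest Jordan block has size 2, contributing (x + 4)^2

So m_A(x) = (x + 4)^2 = x^2 + 8*x + 16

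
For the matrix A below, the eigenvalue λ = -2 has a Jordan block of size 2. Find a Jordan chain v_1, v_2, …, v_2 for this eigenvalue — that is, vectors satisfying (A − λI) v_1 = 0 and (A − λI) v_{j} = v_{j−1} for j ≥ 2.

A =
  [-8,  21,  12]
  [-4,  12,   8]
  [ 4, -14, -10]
A Jordan chain for λ = -2 of length 2:
v_1 = (-6, -4, 4)ᵀ
v_2 = (1, 0, 0)ᵀ

Let N = A − (-2)·I. We want v_2 with N^2 v_2 = 0 but N^1 v_2 ≠ 0; then v_{j-1} := N · v_j for j = 2, …, 2.

Pick v_2 = (1, 0, 0)ᵀ.
Then v_1 = N · v_2 = (-6, -4, 4)ᵀ.

Sanity check: (A − (-2)·I) v_1 = (0, 0, 0)ᵀ = 0. ✓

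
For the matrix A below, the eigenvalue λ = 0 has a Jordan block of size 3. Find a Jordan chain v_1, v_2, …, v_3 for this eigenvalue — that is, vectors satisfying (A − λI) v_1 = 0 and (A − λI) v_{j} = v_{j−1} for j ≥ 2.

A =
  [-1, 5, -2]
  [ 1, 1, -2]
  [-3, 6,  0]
A Jordan chain for λ = 0 of length 3:
v_1 = (12, 6, 9)ᵀ
v_2 = (-1, 1, -3)ᵀ
v_3 = (1, 0, 0)ᵀ

Let N = A − (0)·I. We want v_3 with N^3 v_3 = 0 but N^2 v_3 ≠ 0; then v_{j-1} := N · v_j for j = 3, …, 2.

Pick v_3 = (1, 0, 0)ᵀ.
Then v_2 = N · v_3 = (-1, 1, -3)ᵀ.
Then v_1 = N · v_2 = (12, 6, 9)ᵀ.

Sanity check: (A − (0)·I) v_1 = (0, 0, 0)ᵀ = 0. ✓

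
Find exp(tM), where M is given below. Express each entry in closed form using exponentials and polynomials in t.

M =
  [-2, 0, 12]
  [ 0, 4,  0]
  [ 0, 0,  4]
e^{tM} =
  [exp(-2*t), 0, 2*exp(4*t) - 2*exp(-2*t)]
  [0, exp(4*t), 0]
  [0, 0, exp(4*t)]

Strategy: write M = P · J · P⁻¹ where J is a Jordan canonical form, so e^{tM} = P · e^{tJ} · P⁻¹, and e^{tJ} can be computed block-by-block.

M has Jordan form
J =
  [-2, 0, 0]
  [ 0, 4, 0]
  [ 0, 0, 4]
(up to reordering of blocks).

Per-block formulas:
  For a 1×1 block at λ = 4: exp(t · [4]) = [e^(4t)].
  For a 1×1 block at λ = -2: exp(t · [-2]) = [e^(-2t)].

After assembling e^{tJ} and conjugating by P, we get:

e^{tM} =
  [exp(-2*t), 0, 2*exp(4*t) - 2*exp(-2*t)]
  [0, exp(4*t), 0]
  [0, 0, exp(4*t)]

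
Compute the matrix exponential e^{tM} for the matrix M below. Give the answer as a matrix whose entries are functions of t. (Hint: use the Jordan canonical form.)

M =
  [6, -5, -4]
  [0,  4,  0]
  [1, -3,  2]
e^{tM} =
  [2*t*exp(4*t) + exp(4*t), t^2*exp(4*t) - 5*t*exp(4*t), -4*t*exp(4*t)]
  [0, exp(4*t), 0]
  [t*exp(4*t), t^2*exp(4*t)/2 - 3*t*exp(4*t), -2*t*exp(4*t) + exp(4*t)]

Strategy: write M = P · J · P⁻¹ where J is a Jordan canonical form, so e^{tM} = P · e^{tJ} · P⁻¹, and e^{tJ} can be computed block-by-block.

M has Jordan form
J =
  [4, 1, 0]
  [0, 4, 1]
  [0, 0, 4]
(up to reordering of blocks).

Per-block formulas:
  For a 3×3 Jordan block J_3(4): exp(t · J_3(4)) = e^(4t)·(I + t·N + (t^2/2)·N^2), where N is the 3×3 nilpotent shift.

After assembling e^{tJ} and conjugating by P, we get:

e^{tM} =
  [2*t*exp(4*t) + exp(4*t), t^2*exp(4*t) - 5*t*exp(4*t), -4*t*exp(4*t)]
  [0, exp(4*t), 0]
  [t*exp(4*t), t^2*exp(4*t)/2 - 3*t*exp(4*t), -2*t*exp(4*t) + exp(4*t)]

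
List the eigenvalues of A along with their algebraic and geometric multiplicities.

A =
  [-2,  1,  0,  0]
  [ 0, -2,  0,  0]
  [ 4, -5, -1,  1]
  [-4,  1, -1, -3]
λ = -2: alg = 4, geom = 2

Step 1 — factor the characteristic polynomial to read off the algebraic multiplicities:
  χ_A(x) = (x + 2)^4

Step 2 — compute geometric multiplicities via the rank-nullity identity g(λ) = n − rank(A − λI):
  rank(A − (-2)·I) = 2, so dim ker(A − (-2)·I) = n − 2 = 2

Summary:
  λ = -2: algebraic multiplicity = 4, geometric multiplicity = 2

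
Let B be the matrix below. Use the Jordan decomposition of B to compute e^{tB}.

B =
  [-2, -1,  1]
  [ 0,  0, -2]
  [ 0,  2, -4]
e^{tB} =
  [exp(-2*t), -t*exp(-2*t), t*exp(-2*t)]
  [0, 2*t*exp(-2*t) + exp(-2*t), -2*t*exp(-2*t)]
  [0, 2*t*exp(-2*t), -2*t*exp(-2*t) + exp(-2*t)]

Strategy: write B = P · J · P⁻¹ where J is a Jordan canonical form, so e^{tB} = P · e^{tJ} · P⁻¹, and e^{tJ} can be computed block-by-block.

B has Jordan form
J =
  [-2,  1,  0]
  [ 0, -2,  0]
  [ 0,  0, -2]
(up to reordering of blocks).

Per-block formulas:
  For a 1×1 block at λ = -2: exp(t · [-2]) = [e^(-2t)].
  For a 2×2 Jordan block J_2(-2): exp(t · J_2(-2)) = e^(-2t)·(I + t·N), where N is the 2×2 nilpotent shift.

After assembling e^{tJ} and conjugating by P, we get:

e^{tB} =
  [exp(-2*t), -t*exp(-2*t), t*exp(-2*t)]
  [0, 2*t*exp(-2*t) + exp(-2*t), -2*t*exp(-2*t)]
  [0, 2*t*exp(-2*t), -2*t*exp(-2*t) + exp(-2*t)]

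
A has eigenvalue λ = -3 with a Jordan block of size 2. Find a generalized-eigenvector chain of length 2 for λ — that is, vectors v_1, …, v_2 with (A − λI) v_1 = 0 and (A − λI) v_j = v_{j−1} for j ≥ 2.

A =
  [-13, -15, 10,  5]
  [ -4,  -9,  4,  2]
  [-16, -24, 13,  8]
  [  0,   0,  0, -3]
A Jordan chain for λ = -3 of length 2:
v_1 = (-10, -4, -16, 0)ᵀ
v_2 = (1, 0, 0, 0)ᵀ

Let N = A − (-3)·I. We want v_2 with N^2 v_2 = 0 but N^1 v_2 ≠ 0; then v_{j-1} := N · v_j for j = 2, …, 2.

Pick v_2 = (1, 0, 0, 0)ᵀ.
Then v_1 = N · v_2 = (-10, -4, -16, 0)ᵀ.

Sanity check: (A − (-3)·I) v_1 = (0, 0, 0, 0)ᵀ = 0. ✓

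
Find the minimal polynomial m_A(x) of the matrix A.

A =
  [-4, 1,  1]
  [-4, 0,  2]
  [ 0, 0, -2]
x^2 + 4*x + 4

The characteristic polynomial is χ_A(x) = (x + 2)^3, so the eigenvalues are known. The minimal polynomial is
  m_A(x) = Π_λ (x − λ)^{k_λ}
where k_λ is the size of the *largest* Jordan block for λ (equivalently, the smallest k with (A − λI)^k v = 0 for every generalised eigenvector v of λ).

  λ = -2: largest Jordan block has size 2, contributing (x + 2)^2

So m_A(x) = (x + 2)^2 = x^2 + 4*x + 4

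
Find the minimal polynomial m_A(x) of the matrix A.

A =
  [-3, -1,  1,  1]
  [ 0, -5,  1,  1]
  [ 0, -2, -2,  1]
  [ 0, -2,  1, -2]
x^3 + 9*x^2 + 27*x + 27

The characteristic polynomial is χ_A(x) = (x + 3)^4, so the eigenvalues are known. The minimal polynomial is
  m_A(x) = Π_λ (x − λ)^{k_λ}
where k_λ is the size of the *largest* Jordan block for λ (equivalently, the smallest k with (A − λI)^k v = 0 for every generalised eigenvector v of λ).

  λ = -3: largest Jordan block has size 3, contributing (x + 3)^3

So m_A(x) = (x + 3)^3 = x^3 + 9*x^2 + 27*x + 27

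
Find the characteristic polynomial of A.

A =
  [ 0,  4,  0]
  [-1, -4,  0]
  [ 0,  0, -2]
x^3 + 6*x^2 + 12*x + 8

Expanding det(x·I − A) (e.g. by cofactor expansion or by noting that A is similar to its Jordan form J, which has the same characteristic polynomial as A) gives
  χ_A(x) = x^3 + 6*x^2 + 12*x + 8
which factors as (x + 2)^3. The eigenvalues (with algebraic multiplicities) are λ = -2 with multiplicity 3.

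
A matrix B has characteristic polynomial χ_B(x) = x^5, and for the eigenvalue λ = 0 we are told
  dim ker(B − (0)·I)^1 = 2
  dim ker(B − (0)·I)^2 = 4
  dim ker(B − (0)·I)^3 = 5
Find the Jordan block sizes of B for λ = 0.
Block sizes for λ = 0: [3, 2]

From the dimensions of kernels of powers, the number of Jordan blocks of size at least j is d_j − d_{j−1} where d_j = dim ker(N^j) (with d_0 = 0). Computing the differences gives [2, 2, 1].
The number of blocks of size exactly k is (#blocks of size ≥ k) − (#blocks of size ≥ k + 1), so the partition is: 1 block(s) of size 2, 1 block(s) of size 3.
In nonincreasing order the block sizes are [3, 2].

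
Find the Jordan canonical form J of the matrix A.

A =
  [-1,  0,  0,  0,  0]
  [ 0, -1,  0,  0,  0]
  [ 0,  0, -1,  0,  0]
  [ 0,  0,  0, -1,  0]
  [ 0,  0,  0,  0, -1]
J_1(-1) ⊕ J_1(-1) ⊕ J_1(-1) ⊕ J_1(-1) ⊕ J_1(-1)

The characteristic polynomial is
  det(x·I − A) = x^5 + 5*x^4 + 10*x^3 + 10*x^2 + 5*x + 1 = (x + 1)^5

Eigenvalues and multiplicities (the geometric multiplicity of λ is n − rank(A − λI), which equals the number of Jordan blocks for λ):
  λ = -1: algebraic multiplicity = 5, geometric multiplicity = 5

Determining the block sizes for each eigenvalue:
  λ = -1: gm = am = 5, so every block has size 1 → block sizes [1, 1, 1, 1, 1]

Assembling the blocks gives a Jordan form
J =
  [-1,  0,  0,  0,  0]
  [ 0, -1,  0,  0,  0]
  [ 0,  0, -1,  0,  0]
  [ 0,  0,  0, -1,  0]
  [ 0,  0,  0,  0, -1]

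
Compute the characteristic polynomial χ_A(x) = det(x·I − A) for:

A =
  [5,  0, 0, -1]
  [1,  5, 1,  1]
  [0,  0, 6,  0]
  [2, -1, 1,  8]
x^4 - 24*x^3 + 216*x^2 - 864*x + 1296

Expanding det(x·I − A) (e.g. by cofactor expansion or by noting that A is similar to its Jordan form J, which has the same characteristic polynomial as A) gives
  χ_A(x) = x^4 - 24*x^3 + 216*x^2 - 864*x + 1296
which factors as (x - 6)^4. The eigenvalues (with algebraic multiplicities) are λ = 6 with multiplicity 4.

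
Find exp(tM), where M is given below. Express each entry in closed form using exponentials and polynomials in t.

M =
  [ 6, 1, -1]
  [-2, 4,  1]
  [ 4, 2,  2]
e^{tM} =
  [-t^2*exp(4*t) + 2*t*exp(4*t) + exp(4*t), t*exp(4*t), t^2*exp(4*t)/2 - t*exp(4*t)]
  [-2*t*exp(4*t), exp(4*t), t*exp(4*t)]
  [-2*t^2*exp(4*t) + 4*t*exp(4*t), 2*t*exp(4*t), t^2*exp(4*t) - 2*t*exp(4*t) + exp(4*t)]

Strategy: write M = P · J · P⁻¹ where J is a Jordan canonical form, so e^{tM} = P · e^{tJ} · P⁻¹, and e^{tJ} can be computed block-by-block.

M has Jordan form
J =
  [4, 1, 0]
  [0, 4, 1]
  [0, 0, 4]
(up to reordering of blocks).

Per-block formulas:
  For a 3×3 Jordan block J_3(4): exp(t · J_3(4)) = e^(4t)·(I + t·N + (t^2/2)·N^2), where N is the 3×3 nilpotent shift.

After assembling e^{tJ} and conjugating by P, we get:

e^{tM} =
  [-t^2*exp(4*t) + 2*t*exp(4*t) + exp(4*t), t*exp(4*t), t^2*exp(4*t)/2 - t*exp(4*t)]
  [-2*t*exp(4*t), exp(4*t), t*exp(4*t)]
  [-2*t^2*exp(4*t) + 4*t*exp(4*t), 2*t*exp(4*t), t^2*exp(4*t) - 2*t*exp(4*t) + exp(4*t)]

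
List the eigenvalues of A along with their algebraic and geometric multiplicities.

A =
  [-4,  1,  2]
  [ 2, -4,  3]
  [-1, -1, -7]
λ = -5: alg = 3, geom = 1

Step 1 — factor the characteristic polynomial to read off the algebraic multiplicities:
  χ_A(x) = (x + 5)^3

Step 2 — compute geometric multiplicities via the rank-nullity identity g(λ) = n − rank(A − λI):
  rank(A − (-5)·I) = 2, so dim ker(A − (-5)·I) = n − 2 = 1

Summary:
  λ = -5: algebraic multiplicity = 3, geometric multiplicity = 1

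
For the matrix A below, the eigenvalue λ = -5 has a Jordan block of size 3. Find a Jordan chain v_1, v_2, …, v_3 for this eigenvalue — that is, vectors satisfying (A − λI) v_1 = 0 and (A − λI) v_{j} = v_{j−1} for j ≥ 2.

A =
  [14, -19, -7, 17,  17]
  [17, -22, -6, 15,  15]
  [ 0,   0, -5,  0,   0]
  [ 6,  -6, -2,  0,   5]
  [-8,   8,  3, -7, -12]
A Jordan chain for λ = -5 of length 3:
v_1 = (4, 4, 0, 2, -2)ᵀ
v_2 = (19, 17, 0, 6, -8)ᵀ
v_3 = (1, 0, 0, 0, 0)ᵀ

Let N = A − (-5)·I. We want v_3 with N^3 v_3 = 0 but N^2 v_3 ≠ 0; then v_{j-1} := N · v_j for j = 3, …, 2.

Pick v_3 = (1, 0, 0, 0, 0)ᵀ.
Then v_2 = N · v_3 = (19, 17, 0, 6, -8)ᵀ.
Then v_1 = N · v_2 = (4, 4, 0, 2, -2)ᵀ.

Sanity check: (A − (-5)·I) v_1 = (0, 0, 0, 0, 0)ᵀ = 0. ✓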